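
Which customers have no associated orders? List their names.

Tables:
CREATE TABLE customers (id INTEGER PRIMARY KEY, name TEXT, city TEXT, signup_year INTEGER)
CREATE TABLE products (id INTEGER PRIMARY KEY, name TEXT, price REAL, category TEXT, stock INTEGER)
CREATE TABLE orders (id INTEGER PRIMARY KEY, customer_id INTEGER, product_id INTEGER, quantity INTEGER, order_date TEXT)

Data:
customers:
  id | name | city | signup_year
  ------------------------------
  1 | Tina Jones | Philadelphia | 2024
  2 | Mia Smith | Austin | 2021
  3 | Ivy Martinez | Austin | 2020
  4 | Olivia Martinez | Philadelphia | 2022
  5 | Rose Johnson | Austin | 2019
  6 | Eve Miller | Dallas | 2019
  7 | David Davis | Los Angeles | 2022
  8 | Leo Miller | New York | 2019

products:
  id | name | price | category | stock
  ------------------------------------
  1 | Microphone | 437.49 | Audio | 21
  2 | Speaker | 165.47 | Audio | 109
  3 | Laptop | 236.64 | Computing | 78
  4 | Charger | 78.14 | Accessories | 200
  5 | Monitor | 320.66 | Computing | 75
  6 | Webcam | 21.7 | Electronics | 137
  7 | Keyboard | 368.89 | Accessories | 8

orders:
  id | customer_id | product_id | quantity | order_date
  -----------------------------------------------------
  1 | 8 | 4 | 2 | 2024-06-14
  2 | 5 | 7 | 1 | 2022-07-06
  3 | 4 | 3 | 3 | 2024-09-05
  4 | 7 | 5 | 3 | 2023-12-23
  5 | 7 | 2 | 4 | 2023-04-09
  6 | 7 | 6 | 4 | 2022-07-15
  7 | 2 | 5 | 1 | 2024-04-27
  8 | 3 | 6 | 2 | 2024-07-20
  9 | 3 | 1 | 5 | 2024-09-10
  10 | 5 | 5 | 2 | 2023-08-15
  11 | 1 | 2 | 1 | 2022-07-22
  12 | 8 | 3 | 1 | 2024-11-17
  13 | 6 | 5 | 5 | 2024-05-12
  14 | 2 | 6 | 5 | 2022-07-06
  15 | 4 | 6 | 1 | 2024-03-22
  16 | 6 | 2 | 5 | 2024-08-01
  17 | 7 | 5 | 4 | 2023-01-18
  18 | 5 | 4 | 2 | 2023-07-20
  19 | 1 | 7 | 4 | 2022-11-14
SELECT p.name FROM customers p LEFT JOIN orders c ON c.customer_id = p.id WHERE c.id IS NULL

Execution result:
(no rows)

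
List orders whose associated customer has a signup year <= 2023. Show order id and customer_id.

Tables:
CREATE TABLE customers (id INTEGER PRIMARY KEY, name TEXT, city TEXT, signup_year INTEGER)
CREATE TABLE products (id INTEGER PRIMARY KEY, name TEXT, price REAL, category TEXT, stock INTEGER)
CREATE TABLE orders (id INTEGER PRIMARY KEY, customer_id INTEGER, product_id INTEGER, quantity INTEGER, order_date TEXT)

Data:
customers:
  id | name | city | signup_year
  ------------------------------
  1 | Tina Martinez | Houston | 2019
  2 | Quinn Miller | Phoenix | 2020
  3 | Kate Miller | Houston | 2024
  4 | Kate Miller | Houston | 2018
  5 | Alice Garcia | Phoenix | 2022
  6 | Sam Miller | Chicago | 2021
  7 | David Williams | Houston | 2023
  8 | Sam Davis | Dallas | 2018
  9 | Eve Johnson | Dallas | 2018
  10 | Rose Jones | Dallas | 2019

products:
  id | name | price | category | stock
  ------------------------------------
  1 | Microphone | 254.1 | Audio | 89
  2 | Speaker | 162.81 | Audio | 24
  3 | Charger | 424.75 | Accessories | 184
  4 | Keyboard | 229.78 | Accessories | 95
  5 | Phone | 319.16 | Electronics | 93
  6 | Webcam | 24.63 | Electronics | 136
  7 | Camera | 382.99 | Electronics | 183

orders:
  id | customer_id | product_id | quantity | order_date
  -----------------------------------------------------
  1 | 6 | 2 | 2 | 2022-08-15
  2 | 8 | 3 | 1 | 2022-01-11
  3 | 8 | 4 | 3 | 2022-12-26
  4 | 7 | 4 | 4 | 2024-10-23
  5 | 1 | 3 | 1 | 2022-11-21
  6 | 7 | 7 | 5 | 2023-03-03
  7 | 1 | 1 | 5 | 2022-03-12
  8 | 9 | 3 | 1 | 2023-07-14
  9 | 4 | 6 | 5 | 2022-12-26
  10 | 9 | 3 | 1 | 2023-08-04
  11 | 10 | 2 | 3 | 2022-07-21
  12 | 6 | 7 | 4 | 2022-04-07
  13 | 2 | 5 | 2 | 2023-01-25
SELECT id, customer_id FROM orders WHERE customer_id IN (SELECT id FROM customers WHERE signup_year <= 2023)

Execution result:
id | customer_id
1 | 6
2 | 8
3 | 8
4 | 7
5 | 1
6 | 7
7 | 1
8 | 9
9 | 4
10 | 9
11 | 10
12 | 6
13 | 2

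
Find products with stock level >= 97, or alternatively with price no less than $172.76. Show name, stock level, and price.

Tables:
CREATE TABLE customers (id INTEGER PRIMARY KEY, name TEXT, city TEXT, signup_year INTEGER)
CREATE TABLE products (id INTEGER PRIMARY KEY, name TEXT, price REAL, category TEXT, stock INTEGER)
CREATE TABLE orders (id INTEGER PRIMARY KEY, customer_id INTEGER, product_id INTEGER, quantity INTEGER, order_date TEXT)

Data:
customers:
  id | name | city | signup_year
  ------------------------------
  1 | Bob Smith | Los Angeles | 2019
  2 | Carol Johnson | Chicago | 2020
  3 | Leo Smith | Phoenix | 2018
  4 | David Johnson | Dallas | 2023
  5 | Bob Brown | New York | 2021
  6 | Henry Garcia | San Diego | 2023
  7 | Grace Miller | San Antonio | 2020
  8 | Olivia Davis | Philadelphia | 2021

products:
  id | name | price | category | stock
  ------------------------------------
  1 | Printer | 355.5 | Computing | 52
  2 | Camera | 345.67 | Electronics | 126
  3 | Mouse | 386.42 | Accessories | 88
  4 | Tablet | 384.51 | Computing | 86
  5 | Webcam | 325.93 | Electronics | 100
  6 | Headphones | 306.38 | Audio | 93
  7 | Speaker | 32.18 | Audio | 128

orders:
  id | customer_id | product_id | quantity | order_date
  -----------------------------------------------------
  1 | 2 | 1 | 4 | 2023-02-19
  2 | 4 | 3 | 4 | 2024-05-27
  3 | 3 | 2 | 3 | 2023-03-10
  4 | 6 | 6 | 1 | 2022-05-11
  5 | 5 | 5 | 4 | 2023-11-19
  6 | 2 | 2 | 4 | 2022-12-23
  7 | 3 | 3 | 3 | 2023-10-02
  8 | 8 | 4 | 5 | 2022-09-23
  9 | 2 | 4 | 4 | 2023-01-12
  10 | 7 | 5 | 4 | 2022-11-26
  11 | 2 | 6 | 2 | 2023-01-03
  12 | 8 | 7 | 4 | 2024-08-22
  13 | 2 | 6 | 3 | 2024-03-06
SELECT name, stock, price FROM products WHERE stock >= 97 OR price >= 172.76

Execution result:
name | stock | price
Printer | 52 | 355.50
Camera | 126 | 345.67
Mouse | 88 | 386.42
Tablet | 86 | 384.51
Webcam | 100 | 325.93
Headphones | 93 | 306.38
Speaker | 128 | 32.18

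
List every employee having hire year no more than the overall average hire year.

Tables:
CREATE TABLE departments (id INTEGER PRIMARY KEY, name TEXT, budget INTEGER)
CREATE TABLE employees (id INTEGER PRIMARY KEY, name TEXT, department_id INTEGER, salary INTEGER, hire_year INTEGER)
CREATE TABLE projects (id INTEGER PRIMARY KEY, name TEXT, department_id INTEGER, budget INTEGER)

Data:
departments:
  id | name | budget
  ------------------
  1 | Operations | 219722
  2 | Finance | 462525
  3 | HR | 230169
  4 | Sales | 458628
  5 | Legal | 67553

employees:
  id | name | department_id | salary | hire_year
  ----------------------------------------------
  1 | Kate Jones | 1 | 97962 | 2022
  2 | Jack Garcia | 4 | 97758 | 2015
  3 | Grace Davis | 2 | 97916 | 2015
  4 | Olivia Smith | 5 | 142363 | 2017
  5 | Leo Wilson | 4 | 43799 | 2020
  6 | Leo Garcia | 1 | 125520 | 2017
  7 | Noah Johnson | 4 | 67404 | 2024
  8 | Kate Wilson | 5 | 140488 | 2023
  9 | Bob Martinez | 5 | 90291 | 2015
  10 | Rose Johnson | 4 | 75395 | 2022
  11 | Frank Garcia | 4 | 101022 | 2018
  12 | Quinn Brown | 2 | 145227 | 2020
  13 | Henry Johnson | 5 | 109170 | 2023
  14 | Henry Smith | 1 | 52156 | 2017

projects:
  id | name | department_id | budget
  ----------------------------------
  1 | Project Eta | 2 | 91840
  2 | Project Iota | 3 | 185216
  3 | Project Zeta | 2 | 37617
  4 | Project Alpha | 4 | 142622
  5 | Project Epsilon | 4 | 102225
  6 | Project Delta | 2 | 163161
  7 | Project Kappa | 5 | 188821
SELECT name, hire_year FROM employees WHERE hire_year <= (SELECT AVG(hire_year) FROM employees)

Execution result:
name | hire_year
Jack Garcia | 2015
Grace Davis | 2015
Olivia Smith | 2017
Leo Garcia | 2017
Bob Martinez | 2015
Frank Garcia | 2018
Henry Smith | 2017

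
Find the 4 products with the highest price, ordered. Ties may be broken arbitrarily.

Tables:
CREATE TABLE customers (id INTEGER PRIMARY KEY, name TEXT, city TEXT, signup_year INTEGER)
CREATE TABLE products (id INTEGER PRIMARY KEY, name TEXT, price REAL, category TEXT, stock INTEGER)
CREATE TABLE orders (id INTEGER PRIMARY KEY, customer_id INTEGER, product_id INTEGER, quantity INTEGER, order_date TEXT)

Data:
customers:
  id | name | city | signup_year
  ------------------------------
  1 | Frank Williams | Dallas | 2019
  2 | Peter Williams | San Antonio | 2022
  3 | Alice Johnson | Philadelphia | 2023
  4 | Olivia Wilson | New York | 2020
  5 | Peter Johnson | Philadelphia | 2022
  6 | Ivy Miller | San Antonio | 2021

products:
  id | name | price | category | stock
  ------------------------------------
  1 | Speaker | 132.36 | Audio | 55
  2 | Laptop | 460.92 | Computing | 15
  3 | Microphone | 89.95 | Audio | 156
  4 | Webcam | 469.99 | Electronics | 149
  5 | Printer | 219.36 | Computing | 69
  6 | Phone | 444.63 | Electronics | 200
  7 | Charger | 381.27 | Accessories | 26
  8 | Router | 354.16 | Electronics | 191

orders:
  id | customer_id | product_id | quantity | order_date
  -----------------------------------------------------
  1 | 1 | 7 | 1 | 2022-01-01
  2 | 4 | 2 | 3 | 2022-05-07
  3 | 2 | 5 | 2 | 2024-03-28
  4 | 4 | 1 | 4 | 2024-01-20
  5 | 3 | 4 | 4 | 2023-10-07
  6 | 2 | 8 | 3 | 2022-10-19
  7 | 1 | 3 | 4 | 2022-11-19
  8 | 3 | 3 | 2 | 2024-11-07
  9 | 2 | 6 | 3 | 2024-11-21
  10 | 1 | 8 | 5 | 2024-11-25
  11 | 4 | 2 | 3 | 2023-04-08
SELECT name, price FROM products ORDER BY price DESC LIMIT 4

Execution result:
name | price
Webcam | 469.99
Laptop | 460.92
Phone | 444.63
Charger | 381.27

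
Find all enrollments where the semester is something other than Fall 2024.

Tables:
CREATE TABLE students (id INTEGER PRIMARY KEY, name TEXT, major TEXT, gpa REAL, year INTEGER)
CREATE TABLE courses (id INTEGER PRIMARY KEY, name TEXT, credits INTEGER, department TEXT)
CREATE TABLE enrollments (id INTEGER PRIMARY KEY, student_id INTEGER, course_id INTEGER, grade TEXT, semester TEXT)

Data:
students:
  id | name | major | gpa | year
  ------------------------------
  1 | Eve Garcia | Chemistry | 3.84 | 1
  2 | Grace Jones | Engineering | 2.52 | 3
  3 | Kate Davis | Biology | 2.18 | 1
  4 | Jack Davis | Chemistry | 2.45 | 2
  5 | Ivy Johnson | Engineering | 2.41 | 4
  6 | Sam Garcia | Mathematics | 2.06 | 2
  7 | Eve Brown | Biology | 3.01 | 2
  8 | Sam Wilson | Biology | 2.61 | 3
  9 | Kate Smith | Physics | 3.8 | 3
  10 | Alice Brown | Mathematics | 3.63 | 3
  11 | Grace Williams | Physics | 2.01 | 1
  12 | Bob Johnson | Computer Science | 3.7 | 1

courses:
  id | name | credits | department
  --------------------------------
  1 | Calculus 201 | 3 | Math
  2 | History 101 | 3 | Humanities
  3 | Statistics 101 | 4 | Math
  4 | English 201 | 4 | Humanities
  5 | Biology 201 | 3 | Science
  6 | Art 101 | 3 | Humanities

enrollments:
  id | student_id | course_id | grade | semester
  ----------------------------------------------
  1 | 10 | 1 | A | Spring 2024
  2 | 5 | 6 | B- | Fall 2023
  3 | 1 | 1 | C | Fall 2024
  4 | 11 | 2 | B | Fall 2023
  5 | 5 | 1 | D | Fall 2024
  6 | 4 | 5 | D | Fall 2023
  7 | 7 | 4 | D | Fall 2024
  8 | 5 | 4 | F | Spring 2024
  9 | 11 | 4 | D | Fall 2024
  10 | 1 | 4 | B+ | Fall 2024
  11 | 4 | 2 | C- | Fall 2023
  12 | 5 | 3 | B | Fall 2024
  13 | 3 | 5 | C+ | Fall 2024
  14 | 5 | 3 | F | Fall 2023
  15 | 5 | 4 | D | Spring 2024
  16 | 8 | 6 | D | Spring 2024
SELECT id, semester FROM enrollments WHERE semester <> 'Fall 2024'

Execution result:
id | semester
1 | Spring 2024
2 | Fall 2023
4 | Fall 2023
6 | Fall 2023
8 | Spring 2024
11 | Fall 2023
14 | Fall 2023
15 | Spring 2024
16 | Spring 2024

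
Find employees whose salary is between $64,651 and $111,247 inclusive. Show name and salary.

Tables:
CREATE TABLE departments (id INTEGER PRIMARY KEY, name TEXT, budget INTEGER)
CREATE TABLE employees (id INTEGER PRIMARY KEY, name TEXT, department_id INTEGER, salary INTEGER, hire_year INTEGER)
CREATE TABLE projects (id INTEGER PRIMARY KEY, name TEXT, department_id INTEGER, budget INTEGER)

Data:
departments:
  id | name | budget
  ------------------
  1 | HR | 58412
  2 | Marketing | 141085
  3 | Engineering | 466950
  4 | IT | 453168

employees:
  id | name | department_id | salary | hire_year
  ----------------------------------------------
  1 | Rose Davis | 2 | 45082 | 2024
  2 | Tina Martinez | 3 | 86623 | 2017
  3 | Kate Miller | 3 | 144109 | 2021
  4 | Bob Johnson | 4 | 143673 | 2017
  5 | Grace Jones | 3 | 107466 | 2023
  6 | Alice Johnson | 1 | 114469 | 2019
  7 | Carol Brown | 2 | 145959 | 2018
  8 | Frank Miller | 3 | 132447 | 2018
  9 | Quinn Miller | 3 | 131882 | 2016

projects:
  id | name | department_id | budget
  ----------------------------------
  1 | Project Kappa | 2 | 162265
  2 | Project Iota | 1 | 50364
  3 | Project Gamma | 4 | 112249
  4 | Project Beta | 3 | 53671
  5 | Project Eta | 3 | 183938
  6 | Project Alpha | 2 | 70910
SELECT name, salary FROM employees WHERE salary BETWEEN 64651 AND 111247

Execution result:
name | salary
Tina Martinez | 86623
Grace Jones | 107466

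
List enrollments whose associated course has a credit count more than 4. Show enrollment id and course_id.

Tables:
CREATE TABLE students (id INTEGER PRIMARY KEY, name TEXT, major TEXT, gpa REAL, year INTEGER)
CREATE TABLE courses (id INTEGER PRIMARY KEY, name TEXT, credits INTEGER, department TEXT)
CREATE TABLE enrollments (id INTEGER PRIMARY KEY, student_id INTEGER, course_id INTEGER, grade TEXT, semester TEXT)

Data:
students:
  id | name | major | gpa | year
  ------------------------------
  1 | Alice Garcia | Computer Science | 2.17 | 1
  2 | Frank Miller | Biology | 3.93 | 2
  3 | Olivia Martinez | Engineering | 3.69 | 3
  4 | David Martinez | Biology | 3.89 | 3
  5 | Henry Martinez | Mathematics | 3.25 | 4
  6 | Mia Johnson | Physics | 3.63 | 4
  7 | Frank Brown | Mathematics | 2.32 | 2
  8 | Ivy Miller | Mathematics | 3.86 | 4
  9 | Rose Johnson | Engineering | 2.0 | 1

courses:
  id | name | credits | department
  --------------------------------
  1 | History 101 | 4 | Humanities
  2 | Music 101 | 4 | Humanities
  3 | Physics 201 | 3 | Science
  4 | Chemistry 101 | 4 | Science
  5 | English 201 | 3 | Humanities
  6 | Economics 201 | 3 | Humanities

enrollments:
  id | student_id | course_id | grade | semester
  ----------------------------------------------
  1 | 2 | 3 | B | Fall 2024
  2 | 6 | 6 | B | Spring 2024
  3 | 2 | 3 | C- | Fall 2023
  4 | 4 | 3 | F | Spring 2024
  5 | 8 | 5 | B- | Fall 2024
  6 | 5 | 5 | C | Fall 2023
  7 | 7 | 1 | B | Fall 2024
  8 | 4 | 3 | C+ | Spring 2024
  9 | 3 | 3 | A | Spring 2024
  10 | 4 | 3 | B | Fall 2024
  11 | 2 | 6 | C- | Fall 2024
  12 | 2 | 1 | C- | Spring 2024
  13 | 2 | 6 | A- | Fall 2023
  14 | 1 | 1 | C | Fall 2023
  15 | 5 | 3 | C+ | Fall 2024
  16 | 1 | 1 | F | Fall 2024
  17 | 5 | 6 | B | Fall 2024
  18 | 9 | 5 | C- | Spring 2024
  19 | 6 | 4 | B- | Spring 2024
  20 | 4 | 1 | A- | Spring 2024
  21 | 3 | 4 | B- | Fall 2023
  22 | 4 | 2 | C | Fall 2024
SELECT id, course_id FROM enrollments WHERE course_id IN (SELECT id FROM courses WHERE credits > 4)

Execution result:
(no rows)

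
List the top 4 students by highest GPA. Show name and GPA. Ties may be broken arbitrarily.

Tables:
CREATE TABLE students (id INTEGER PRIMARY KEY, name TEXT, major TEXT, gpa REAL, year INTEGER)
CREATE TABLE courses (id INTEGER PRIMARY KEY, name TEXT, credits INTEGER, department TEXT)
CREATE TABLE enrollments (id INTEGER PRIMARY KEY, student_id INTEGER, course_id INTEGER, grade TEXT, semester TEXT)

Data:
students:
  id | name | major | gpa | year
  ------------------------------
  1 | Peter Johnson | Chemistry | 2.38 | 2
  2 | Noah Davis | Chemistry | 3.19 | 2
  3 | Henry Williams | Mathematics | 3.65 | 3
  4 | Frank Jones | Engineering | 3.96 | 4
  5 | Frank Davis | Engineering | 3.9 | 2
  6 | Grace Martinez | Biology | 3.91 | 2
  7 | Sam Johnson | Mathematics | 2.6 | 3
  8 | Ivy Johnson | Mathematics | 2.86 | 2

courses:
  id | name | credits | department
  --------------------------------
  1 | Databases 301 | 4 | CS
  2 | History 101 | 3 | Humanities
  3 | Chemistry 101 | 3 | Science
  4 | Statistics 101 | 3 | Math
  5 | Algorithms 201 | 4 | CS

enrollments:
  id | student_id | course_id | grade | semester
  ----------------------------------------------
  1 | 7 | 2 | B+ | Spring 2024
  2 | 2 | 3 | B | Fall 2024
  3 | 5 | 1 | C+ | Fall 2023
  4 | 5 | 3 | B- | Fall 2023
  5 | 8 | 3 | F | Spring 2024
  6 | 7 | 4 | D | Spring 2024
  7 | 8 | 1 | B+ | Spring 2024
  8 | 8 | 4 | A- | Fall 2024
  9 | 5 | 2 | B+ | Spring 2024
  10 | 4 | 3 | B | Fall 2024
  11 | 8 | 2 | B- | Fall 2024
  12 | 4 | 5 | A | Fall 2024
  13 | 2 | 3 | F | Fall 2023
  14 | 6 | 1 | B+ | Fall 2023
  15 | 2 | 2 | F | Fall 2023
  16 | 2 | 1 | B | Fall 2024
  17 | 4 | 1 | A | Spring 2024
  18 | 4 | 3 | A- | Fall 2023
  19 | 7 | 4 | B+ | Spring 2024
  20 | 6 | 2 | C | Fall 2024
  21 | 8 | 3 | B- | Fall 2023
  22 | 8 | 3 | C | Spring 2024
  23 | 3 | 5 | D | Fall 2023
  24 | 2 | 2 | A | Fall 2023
SELECT name, gpa FROM students ORDER BY gpa DESC LIMIT 4

Execution result:
name | gpa
Frank Jones | 3.96
Grace Martinez | 3.91
Frank Davis | 3.90
Henry Williams | 3.65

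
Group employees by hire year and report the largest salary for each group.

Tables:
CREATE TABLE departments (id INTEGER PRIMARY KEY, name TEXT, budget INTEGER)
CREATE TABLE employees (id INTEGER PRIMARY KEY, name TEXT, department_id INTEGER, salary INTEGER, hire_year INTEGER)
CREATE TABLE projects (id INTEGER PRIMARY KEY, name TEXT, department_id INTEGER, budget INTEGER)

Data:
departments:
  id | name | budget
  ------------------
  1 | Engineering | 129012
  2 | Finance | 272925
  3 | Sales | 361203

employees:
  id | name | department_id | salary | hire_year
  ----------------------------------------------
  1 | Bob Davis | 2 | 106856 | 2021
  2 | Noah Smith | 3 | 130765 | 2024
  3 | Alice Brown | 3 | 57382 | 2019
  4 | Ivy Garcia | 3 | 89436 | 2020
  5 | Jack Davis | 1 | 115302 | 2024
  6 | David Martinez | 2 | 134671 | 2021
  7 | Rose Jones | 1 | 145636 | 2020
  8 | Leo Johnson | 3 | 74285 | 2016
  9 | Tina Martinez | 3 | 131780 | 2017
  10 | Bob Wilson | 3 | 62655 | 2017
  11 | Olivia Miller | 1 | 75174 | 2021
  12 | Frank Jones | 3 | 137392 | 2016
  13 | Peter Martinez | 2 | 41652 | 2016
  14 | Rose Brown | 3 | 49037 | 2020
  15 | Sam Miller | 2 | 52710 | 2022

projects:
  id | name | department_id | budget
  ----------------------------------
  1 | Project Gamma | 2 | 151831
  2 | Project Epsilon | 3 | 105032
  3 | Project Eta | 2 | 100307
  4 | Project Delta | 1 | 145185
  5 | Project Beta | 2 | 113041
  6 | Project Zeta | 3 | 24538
SELECT hire_year, MAX(salary) AS max_salary FROM employees GROUP BY hire_year

Execution result:
hire_year | max_salary
2016 | 137392
2017 | 131780
2019 | 57382
2020 | 145636
2021 | 134671
2022 | 52710
2024 | 130765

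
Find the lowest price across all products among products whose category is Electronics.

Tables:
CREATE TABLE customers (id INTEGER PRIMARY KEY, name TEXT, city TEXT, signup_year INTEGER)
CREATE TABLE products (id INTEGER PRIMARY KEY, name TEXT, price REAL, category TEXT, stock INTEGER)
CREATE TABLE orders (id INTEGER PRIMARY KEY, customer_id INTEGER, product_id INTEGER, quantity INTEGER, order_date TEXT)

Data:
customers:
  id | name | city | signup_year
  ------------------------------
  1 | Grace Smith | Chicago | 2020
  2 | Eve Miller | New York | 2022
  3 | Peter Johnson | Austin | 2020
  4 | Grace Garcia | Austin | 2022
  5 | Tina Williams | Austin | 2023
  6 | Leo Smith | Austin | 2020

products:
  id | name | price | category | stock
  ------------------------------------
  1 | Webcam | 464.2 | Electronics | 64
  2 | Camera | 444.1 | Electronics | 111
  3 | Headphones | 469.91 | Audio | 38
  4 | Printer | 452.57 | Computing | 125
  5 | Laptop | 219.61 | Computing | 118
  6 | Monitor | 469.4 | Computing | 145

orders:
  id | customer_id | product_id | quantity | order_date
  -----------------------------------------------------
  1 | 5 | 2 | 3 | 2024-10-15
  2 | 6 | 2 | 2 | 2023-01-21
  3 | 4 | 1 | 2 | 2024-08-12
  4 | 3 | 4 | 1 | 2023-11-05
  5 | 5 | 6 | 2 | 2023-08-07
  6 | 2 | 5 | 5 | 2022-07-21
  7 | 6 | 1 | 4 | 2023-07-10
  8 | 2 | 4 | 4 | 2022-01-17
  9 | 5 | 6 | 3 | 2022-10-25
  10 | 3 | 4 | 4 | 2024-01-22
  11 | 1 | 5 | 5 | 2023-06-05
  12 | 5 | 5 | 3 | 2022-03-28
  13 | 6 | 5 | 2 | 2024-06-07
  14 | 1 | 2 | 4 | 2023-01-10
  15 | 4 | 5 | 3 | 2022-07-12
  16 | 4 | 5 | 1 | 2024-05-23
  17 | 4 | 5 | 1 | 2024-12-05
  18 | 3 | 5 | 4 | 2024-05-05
SELECT MIN(price) FROM products WHERE category = 'Electronics'

Execution result:
444.10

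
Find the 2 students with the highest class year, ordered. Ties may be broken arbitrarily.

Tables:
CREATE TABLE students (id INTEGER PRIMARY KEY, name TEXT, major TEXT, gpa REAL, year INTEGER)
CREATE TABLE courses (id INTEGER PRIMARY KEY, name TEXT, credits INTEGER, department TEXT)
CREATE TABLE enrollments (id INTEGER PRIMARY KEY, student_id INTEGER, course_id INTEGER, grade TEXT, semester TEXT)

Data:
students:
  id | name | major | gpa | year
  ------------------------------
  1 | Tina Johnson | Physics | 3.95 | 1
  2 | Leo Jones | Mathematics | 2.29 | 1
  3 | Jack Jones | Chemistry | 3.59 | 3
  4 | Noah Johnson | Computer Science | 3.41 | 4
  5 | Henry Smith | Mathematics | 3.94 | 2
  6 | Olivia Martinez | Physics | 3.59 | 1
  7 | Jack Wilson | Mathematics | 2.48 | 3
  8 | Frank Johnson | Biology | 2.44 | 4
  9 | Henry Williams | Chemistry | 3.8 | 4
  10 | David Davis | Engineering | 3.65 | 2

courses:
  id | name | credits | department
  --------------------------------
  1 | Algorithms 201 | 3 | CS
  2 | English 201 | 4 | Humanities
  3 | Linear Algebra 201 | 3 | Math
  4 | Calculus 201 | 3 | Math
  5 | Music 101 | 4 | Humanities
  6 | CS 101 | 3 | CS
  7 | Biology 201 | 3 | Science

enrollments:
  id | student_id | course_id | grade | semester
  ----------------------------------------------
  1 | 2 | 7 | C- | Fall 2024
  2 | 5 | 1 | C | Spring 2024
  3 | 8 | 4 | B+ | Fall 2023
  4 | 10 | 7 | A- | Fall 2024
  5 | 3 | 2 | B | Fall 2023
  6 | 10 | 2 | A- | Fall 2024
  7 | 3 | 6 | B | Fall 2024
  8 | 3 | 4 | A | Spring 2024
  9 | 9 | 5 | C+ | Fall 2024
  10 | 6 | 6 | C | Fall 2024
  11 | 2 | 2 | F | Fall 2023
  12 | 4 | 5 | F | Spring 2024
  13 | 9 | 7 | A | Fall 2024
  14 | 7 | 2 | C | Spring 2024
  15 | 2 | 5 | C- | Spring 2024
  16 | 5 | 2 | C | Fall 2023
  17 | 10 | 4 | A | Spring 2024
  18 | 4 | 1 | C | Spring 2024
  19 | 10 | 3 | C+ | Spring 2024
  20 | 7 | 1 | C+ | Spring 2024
SELECT name, year FROM students ORDER BY year DESC LIMIT 2

Execution result:
name | year
Noah Johnson | 4
Frank Johnson | 4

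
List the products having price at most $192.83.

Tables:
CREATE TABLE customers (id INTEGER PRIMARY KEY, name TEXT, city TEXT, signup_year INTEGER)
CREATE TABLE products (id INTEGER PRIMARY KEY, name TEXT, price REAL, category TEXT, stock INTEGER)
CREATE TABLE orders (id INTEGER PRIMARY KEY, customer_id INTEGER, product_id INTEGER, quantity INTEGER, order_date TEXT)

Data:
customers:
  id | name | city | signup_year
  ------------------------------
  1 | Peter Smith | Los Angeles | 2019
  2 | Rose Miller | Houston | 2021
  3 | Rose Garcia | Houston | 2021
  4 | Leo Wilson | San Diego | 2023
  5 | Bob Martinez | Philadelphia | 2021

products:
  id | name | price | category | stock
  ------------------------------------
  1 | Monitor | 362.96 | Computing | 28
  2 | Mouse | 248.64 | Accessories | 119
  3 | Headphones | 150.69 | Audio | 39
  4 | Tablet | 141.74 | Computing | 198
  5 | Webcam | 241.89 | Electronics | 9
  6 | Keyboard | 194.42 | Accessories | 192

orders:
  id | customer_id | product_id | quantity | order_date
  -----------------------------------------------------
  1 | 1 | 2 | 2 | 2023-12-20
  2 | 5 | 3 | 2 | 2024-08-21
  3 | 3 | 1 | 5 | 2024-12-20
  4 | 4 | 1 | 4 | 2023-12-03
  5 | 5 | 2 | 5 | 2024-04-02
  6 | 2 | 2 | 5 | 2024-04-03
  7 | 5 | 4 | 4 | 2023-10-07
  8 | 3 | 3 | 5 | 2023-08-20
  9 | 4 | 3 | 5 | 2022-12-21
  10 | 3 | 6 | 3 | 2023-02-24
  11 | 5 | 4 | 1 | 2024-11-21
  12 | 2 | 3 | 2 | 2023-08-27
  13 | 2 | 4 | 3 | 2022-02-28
SELECT name, price FROM products WHERE price <= 192.83

Execution result:
name | price
Headphones | 150.69
Tablet | 141.74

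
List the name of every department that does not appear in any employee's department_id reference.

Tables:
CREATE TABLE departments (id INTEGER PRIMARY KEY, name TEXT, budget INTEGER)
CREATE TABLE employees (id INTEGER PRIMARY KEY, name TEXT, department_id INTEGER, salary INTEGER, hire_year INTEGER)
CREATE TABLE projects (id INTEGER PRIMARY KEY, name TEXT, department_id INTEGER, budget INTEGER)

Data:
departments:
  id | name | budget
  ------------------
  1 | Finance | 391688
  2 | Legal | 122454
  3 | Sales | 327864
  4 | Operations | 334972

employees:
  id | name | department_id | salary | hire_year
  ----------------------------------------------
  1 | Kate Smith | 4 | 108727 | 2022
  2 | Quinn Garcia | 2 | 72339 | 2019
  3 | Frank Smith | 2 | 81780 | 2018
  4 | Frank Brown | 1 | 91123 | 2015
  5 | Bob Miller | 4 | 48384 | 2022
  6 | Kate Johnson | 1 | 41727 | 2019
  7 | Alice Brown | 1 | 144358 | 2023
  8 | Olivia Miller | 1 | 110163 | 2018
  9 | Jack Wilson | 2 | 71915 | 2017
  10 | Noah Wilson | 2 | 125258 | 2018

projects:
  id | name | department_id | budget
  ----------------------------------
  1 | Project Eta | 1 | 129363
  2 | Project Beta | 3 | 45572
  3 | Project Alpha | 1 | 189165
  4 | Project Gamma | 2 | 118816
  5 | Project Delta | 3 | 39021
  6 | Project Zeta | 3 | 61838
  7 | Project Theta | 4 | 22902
SELECT p.name FROM departments p LEFT JOIN employees c ON c.department_id = p.id WHERE c.id IS NULL

Execution result:
Sales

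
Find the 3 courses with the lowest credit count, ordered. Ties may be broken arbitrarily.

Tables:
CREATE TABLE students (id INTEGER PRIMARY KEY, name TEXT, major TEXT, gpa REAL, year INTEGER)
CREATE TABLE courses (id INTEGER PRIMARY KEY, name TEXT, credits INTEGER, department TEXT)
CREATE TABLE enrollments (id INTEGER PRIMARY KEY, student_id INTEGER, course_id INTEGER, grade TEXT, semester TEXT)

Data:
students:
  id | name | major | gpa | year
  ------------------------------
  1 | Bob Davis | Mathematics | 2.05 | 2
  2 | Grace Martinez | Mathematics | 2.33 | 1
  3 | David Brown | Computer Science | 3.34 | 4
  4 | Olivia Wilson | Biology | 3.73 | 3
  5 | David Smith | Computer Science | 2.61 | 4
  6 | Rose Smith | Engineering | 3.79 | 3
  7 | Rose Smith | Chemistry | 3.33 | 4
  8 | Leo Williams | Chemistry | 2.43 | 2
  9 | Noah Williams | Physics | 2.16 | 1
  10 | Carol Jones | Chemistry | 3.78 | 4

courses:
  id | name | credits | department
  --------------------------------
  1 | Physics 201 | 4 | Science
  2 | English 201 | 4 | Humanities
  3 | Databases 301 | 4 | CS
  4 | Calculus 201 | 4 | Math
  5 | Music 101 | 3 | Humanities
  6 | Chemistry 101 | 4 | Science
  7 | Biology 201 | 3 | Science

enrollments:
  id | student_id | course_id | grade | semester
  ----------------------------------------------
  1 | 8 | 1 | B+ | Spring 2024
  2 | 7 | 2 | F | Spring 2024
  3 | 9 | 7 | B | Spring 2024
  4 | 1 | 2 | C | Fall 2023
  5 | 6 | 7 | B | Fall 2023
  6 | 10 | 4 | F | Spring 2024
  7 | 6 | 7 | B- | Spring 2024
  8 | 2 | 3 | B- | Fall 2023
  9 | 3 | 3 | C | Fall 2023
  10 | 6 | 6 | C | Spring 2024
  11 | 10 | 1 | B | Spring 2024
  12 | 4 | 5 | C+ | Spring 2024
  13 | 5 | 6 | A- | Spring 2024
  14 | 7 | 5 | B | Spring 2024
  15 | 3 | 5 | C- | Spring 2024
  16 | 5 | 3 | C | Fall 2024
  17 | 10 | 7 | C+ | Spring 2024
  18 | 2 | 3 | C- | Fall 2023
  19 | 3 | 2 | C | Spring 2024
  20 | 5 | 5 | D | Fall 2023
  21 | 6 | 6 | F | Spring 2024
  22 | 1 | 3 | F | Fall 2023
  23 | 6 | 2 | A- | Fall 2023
SELECT name, credits FROM courses ORDER BY credits ASC LIMIT 3

Execution result:
name | credits
Music 101 | 3
Biology 201 | 3
Physics 201 | 4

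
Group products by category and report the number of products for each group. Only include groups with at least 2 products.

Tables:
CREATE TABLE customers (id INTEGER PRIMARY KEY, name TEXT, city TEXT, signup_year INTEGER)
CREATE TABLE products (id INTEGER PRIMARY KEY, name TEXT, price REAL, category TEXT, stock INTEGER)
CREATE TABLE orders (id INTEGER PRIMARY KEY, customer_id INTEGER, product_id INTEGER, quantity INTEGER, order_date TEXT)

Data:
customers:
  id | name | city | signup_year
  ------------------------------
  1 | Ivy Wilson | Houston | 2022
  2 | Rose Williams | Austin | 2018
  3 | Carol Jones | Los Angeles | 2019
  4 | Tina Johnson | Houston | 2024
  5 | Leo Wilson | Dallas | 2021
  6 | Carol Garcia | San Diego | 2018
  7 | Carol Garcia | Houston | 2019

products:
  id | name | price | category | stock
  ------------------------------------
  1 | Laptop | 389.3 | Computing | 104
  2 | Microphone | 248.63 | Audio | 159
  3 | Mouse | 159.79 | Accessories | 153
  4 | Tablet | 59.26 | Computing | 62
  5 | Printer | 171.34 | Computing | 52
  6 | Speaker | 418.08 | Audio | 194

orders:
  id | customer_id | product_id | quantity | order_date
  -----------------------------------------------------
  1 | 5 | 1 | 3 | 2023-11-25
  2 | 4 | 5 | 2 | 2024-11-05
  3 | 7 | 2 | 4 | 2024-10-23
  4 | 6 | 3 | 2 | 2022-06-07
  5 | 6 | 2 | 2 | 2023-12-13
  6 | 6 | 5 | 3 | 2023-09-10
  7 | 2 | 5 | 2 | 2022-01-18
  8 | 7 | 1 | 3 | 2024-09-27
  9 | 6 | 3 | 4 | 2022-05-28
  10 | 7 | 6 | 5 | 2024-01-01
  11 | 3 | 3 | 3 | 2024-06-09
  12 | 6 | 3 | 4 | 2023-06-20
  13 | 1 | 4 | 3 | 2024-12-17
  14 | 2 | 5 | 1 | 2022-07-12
SELECT category, COUNT(*) AS n FROM products GROUP BY category HAVING COUNT(*) >= 2

Execution result:
category | n
Audio | 2
Computing | 3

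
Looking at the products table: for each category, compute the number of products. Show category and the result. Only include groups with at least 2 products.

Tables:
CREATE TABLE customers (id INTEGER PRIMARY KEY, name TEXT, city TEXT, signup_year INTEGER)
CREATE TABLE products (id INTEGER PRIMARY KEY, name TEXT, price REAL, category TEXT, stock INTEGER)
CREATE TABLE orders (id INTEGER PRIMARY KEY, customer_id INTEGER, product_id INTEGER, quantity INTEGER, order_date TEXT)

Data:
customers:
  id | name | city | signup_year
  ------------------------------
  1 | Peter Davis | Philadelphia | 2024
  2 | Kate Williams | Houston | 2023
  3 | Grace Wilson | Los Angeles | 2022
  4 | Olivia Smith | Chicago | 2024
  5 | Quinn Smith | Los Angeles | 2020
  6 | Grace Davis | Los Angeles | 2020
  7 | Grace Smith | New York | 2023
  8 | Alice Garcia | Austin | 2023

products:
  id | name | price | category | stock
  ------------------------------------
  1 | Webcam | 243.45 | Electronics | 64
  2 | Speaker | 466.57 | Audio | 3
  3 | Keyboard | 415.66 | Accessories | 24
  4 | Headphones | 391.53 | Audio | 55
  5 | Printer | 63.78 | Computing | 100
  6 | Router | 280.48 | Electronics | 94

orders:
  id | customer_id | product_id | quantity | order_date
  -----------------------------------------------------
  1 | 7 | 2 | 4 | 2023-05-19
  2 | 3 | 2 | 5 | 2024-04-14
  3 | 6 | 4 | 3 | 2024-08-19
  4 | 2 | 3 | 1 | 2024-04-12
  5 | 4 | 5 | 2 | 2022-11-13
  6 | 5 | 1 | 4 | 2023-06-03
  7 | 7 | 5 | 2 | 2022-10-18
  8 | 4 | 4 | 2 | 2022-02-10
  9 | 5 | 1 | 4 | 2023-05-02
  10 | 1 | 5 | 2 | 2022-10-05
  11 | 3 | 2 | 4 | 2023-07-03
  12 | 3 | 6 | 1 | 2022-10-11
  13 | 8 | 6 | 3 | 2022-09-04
SELECT category, COUNT(*) AS n FROM products GROUP BY category HAVING COUNT(*) >= 2

Execution result:
category | n
Audio | 2
Electronics | 2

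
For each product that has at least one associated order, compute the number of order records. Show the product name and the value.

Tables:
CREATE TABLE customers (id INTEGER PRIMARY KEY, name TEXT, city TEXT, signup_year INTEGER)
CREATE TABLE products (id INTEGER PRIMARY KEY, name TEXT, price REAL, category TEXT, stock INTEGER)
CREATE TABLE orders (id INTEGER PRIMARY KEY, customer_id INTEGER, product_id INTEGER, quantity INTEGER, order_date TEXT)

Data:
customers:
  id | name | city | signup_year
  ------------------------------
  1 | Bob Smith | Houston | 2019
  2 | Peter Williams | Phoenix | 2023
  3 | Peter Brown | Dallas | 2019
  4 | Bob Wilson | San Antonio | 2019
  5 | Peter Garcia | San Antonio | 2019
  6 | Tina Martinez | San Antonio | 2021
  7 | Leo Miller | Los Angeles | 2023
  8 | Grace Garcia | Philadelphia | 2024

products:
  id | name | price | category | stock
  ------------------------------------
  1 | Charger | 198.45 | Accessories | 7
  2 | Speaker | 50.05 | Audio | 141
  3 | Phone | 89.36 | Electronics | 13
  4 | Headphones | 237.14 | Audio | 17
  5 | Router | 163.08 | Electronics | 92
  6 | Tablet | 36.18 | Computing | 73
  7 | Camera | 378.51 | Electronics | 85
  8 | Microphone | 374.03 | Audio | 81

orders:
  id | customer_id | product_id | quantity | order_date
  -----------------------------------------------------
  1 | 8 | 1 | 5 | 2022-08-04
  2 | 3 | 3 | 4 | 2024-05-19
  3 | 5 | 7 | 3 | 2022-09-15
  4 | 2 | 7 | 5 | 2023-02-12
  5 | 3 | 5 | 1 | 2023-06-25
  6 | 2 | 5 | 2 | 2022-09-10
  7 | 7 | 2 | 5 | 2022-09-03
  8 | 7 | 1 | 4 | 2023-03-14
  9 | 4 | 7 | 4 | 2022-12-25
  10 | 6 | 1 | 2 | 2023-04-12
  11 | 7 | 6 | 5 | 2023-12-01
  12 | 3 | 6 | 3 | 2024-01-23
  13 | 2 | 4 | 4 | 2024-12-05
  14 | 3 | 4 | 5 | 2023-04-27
SELECT p.name, COUNT(*) AS n FROM orders c JOIN products p ON c.product_id = p.id GROUP BY p.id, p.name

Execution result:
name | n
Charger | 3
Speaker | 1
Phone | 1
Headphones | 2
Router | 2
Tablet | 2
Camera | 3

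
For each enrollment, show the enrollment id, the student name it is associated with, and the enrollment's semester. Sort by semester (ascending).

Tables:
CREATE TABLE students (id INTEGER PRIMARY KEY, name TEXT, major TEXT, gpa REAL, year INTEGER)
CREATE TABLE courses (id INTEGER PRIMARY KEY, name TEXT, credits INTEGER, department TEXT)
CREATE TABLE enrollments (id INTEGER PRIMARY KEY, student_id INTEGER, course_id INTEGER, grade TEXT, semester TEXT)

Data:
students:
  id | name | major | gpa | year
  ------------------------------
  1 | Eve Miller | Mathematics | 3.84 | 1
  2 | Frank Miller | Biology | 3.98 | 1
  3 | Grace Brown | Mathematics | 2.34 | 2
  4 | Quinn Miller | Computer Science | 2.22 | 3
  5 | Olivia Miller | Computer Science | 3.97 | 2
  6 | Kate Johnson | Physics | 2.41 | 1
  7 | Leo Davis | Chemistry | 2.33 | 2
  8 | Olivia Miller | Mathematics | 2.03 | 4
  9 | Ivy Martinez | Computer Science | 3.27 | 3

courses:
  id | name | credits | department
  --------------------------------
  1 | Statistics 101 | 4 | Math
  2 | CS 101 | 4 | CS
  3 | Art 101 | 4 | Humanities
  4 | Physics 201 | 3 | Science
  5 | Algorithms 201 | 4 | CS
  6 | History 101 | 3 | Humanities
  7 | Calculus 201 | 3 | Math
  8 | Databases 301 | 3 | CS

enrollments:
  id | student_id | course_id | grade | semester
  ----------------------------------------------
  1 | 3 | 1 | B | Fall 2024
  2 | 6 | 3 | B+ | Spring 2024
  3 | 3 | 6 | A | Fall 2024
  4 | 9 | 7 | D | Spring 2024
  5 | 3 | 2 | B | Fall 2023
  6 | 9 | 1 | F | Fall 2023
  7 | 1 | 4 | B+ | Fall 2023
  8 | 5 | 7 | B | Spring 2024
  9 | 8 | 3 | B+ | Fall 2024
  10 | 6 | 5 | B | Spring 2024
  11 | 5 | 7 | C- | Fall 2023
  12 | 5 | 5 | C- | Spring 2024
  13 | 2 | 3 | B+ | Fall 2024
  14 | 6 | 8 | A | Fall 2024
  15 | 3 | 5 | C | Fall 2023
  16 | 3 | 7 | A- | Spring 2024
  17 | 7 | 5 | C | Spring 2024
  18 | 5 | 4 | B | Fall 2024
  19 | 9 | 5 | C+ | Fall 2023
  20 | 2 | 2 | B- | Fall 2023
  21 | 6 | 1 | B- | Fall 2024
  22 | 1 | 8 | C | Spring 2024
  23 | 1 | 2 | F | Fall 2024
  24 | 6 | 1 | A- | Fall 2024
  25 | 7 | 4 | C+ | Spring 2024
SELECT c.id, p.name AS student, c.semester FROM enrollments c JOIN students p ON c.student_id = p.id ORDER BY c.semester ASC

Execution result:
id | student | semester
5 | Grace Brown | Fall 2023
6 | Ivy Martinez | Fall 2023
7 | Eve Miller | Fall 2023
11 | Olivia Miller | Fall 2023
15 | Grace Brown | Fall 2023
19 | Ivy Martinez | Fall 2023
20 | Frank Miller | Fall 2023
1 | Grace Brown | Fall 2024
3 | Grace Brown | Fall 2024
9 | Olivia Miller | Fall 2024
13 | Frank Miller | Fall 2024
14 | Kate Johnson | Fall 2024
18 | Olivia Miller | Fall 2024
21 | Kate Johnson | Fall 2024
23 | Eve Miller | Fall 2024
24 | Kate Johnson | Fall 2024
2 | Kate Johnson | Spring 2024
4 | Ivy Martinez | Spring 2024
8 | Olivia Miller | Spring 2024
10 | Kate Johnson | Spring 2024
12 | Olivia Miller | Spring 2024
16 | Grace Brown | Spring 2024
17 | Leo Davis | Spring 2024
22 | Eve Miller | Spring 2024
25 | Leo Davis | Spring 2024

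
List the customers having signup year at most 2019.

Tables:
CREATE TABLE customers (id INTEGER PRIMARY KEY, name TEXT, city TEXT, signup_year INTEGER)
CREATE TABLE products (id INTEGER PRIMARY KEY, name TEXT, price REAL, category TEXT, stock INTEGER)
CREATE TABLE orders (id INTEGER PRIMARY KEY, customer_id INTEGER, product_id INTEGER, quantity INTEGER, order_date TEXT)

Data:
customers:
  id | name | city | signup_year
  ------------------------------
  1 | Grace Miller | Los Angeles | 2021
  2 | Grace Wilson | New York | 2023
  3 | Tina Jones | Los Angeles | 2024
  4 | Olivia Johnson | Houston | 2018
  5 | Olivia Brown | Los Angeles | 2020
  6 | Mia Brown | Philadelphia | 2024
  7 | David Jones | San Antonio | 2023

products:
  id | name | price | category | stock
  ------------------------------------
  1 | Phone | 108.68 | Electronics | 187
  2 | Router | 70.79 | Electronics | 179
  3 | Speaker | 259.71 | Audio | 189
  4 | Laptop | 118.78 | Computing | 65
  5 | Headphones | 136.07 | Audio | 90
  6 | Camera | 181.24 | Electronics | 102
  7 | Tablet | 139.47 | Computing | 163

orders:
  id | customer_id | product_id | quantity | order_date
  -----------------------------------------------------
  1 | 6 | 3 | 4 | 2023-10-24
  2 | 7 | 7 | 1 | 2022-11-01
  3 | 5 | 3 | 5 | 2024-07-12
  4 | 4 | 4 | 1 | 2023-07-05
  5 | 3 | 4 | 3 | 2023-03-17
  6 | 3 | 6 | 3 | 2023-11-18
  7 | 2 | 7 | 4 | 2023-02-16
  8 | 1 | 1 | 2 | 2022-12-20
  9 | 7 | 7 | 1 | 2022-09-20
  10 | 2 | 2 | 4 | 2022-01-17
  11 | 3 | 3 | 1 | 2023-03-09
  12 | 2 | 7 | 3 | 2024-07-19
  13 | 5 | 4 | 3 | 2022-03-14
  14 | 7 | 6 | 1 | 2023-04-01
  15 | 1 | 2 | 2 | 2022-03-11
SELECT name, signup_year FROM customers WHERE signup_year <= 2019

Execution result:
name | signup_year
Olivia Johnson | 2018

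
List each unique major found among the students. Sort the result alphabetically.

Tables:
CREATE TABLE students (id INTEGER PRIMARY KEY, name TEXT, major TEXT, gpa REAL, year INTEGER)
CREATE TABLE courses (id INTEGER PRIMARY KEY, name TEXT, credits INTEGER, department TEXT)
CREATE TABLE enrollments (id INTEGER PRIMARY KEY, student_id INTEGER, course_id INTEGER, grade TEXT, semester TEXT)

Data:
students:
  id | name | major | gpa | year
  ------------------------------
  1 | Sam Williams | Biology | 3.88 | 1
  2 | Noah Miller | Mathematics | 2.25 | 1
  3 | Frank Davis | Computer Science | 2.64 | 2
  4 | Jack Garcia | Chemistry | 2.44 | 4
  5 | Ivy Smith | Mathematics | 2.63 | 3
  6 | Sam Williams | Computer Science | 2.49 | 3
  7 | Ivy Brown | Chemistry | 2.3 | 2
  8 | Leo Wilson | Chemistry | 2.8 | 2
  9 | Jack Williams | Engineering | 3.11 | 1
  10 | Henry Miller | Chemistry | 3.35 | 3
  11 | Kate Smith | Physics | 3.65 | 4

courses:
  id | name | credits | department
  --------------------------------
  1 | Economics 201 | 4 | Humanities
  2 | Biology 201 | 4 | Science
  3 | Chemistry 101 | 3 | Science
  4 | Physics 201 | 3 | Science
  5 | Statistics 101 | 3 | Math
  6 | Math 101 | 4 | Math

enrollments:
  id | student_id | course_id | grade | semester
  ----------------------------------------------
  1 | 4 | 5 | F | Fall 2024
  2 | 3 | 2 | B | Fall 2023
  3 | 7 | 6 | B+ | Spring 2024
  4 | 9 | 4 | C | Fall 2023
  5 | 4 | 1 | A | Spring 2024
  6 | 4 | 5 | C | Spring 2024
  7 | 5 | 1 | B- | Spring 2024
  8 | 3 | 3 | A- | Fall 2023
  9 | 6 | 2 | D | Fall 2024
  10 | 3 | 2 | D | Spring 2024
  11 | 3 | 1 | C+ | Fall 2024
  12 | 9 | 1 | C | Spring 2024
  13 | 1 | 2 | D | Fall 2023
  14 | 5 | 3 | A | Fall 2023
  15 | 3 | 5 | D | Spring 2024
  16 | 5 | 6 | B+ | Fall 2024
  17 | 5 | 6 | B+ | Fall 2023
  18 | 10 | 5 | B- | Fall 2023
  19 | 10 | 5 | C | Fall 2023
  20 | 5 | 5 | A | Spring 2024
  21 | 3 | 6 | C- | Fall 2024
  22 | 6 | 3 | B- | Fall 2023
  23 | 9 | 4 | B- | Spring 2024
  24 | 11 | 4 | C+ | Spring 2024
SELECT DISTINCT major FROM students ORDER BY major

Execution result:
major
Biology
Chemistry
Computer Science
Engineering
Mathematics
Physics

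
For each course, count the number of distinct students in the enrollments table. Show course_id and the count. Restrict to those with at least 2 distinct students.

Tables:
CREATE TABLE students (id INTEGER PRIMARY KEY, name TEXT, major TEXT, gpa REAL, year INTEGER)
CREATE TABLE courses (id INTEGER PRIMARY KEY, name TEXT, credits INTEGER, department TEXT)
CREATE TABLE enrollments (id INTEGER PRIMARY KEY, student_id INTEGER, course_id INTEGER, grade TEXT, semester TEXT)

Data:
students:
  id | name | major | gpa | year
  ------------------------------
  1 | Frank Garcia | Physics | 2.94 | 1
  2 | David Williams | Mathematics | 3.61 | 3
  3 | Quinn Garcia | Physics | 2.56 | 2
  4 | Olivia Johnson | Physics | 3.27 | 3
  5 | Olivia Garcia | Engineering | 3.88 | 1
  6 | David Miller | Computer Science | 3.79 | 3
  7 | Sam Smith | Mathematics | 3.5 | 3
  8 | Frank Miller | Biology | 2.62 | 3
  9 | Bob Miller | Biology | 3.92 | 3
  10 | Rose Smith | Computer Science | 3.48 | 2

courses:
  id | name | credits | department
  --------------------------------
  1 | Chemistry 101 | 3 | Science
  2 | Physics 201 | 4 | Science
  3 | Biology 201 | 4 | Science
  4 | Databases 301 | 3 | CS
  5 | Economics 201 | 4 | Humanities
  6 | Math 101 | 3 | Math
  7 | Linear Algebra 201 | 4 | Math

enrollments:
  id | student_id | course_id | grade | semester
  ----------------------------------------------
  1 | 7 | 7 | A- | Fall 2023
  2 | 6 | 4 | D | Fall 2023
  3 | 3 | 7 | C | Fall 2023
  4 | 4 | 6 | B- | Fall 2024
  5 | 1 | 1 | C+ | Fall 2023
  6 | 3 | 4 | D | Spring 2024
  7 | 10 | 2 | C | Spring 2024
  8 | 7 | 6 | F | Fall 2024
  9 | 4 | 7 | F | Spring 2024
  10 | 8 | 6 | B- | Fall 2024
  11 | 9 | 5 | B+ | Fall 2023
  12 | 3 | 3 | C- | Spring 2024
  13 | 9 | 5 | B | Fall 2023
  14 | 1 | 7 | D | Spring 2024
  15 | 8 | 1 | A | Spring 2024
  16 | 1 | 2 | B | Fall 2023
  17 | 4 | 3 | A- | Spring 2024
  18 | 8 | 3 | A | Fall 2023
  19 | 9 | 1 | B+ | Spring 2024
SELECT course_id, COUNT(DISTINCT student_id) AS distinct_student_count FROM enrollments GROUP BY course_id HAVING COUNT(DISTINCT student_id) >= 2

Execution result:
course_id | distinct_student_count
1 | 3
2 | 2
3 | 3
4 | 2
6 | 3
7 | 4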